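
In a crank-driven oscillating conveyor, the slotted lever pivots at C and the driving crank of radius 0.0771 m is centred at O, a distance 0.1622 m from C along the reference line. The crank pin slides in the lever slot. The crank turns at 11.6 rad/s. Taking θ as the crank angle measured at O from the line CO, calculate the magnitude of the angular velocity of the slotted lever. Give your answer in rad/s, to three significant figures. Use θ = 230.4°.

ω = 11.6 rad/s
Crank pin A relative to C: A = (d + r cosθ, r sinθ); lever angle φ = atan2(r sinθ, d + r cosθ).
Differentiating tanφ: φ̇ = rω(d cosθ + r)/(d² + r² + 2dr cosθ).
d² + r² + 2dr cosθ = |CA|² = 0.0163105 m²;  d cosθ + r = -0.02629 m.
|ω_lever| = |0.0771·11.6·-0.02629| / 0.0163105 = 1.4416 rad/s.

1.44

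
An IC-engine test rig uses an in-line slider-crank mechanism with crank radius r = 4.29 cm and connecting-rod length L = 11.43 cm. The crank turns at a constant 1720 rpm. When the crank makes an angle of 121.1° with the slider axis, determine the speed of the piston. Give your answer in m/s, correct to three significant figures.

5.26

ω = 2π·1720/60 = 180.1 rad/s
For an in-line slider-crank, x = r cosθ + √(L² − r² sin²θ), so v = −rω sinθ·[1 + r cosθ/√(L² − r² sin²θ)].
With r = 0.0429 m, L = 0.1143 m, θ = 121.1°: √(L² − r² sin²θ) = 0.10824 m.
v = −0.0429·180.1·0.85627·[1 + 0.0429·-0.51653/0.10824] = -5.2618 m/s.
|v| = 5.2618 m/s.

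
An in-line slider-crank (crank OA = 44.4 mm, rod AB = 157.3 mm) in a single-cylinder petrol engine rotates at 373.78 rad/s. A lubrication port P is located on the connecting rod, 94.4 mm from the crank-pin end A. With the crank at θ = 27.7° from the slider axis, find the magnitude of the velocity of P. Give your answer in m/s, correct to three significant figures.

10.6

ω = 373.8 rad/s.  Crank-pin speed |V_A| = rω = 16.596 m/s, perpendicular to OA.
Rod angle: sinφ = −(r/L) sinθ ⇒ φ = -7.539°; ω_rod = −rω cosθ/√(L²−r²sin²θ) = -94.227 rad/s.
V_P = V_A + ω_rod × AP, with AP = 0.0944 m along the rod.
Components: V_Px = −rω sinθ − a·ω_rod·sinφ = -8.8815 m/s;  V_Py = rω cosθ + a·ω_rod·cosφ = +5.8757 m/s.
|V_P| = √(V_Px² + V_Py²) = 10.649 m/s.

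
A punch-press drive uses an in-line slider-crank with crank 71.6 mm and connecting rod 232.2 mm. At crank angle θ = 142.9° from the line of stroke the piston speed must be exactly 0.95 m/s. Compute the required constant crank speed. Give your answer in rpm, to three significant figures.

280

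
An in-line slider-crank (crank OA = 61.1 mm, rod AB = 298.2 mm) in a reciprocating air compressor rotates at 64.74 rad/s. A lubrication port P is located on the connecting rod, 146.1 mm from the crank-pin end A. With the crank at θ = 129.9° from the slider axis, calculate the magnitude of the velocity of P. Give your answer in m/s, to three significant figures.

3.12

ω = 64.74 rad/s.  Crank-pin speed |V_A| = rω = 3.9556 m/s, perpendicular to OA.
Rod angle: sinφ = −(r/L) sinθ ⇒ φ = -9.044°; ω_rod = −rω cosθ/√(L²−r²sin²θ) = +8.6159 rad/s.
V_P = V_A + ω_rod × AP, with AP = 0.1461 m along the rod.
Components: V_Px = −rω sinθ − a·ω_rod·sinφ = -2.8367 m/s;  V_Py = rω cosθ + a·ω_rod·cosφ = -1.2942 m/s.
|V_P| = √(V_Px² + V_Py²) = 3.118 m/s.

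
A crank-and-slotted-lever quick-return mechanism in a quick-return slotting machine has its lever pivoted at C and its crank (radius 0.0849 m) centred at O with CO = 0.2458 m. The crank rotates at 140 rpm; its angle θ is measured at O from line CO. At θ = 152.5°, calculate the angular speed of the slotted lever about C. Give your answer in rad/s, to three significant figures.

5.41

ω = 14.66 rad/s (from 140 rpm).
Crank pin A relative to C: A = (d + r cosθ, r sinθ); lever angle φ = atan2(r sinθ, d + r cosθ).
Differentiating tanφ: φ̇ = rω(d cosθ + r)/(d² + r² + 2dr cosθ).
d² + r² + 2dr cosθ = |CA|² = 0.0306046 m²;  d cosθ + r = -0.13313 m.
|ω_lever| = |0.0849·14.66·-0.13313| / 0.0306046 = 5.4143 rad/s.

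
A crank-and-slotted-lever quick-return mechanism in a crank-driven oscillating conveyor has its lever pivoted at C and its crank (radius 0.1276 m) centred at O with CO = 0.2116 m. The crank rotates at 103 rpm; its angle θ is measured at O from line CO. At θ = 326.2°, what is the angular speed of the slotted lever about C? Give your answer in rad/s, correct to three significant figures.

3.94

ω = 10.79 rad/s (from 103 rpm).
Crank pin A relative to C: A = (d + r cosθ, r sinθ); lever angle φ = atan2(r sinθ, d + r cosθ).
Differentiating tanφ: φ̇ = rω(d cosθ + r)/(d² + r² + 2dr cosθ).
d² + r² + 2dr cosθ = |CA|² = 0.10593 m²;  d cosθ + r = +0.30344 m.
|ω_lever| = |0.1276·10.79·+0.30344| / 0.10593 = 3.9424 rad/s.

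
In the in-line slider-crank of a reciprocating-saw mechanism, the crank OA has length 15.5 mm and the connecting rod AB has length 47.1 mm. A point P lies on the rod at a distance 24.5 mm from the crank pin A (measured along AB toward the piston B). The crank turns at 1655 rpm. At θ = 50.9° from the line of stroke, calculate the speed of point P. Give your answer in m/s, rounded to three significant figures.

2.46

ω = 173.3 rad/s.  Crank-pin speed |V_A| = rω = 2.6863 m/s, perpendicular to OA.
Rod angle: sinφ = −(r/L) sinθ ⇒ φ = -14.797°; ω_rod = −rω cosθ/√(L²−r²sin²θ) = -37.204 rad/s.
V_P = V_A + ω_rod × AP, with AP = 0.0245 m along the rod.
Components: V_Px = −rω sinθ − a·ω_rod·sinφ = -2.3175 m/s;  V_Py = rω cosθ + a·ω_rod·cosφ = +0.81293 m/s.
|V_P| = √(V_Px² + V_Py²) = 2.4559 m/s.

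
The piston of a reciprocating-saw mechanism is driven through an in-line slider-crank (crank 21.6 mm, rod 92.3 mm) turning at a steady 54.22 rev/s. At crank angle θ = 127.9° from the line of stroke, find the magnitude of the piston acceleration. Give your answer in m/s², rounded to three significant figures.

ω = 2π·54.2 = 340.7 rad/s
x(θ) = r cosθ + √(L² − r² sin²θ); with ω constant, a = ω²·d²x/dθ².
d²x/dθ² = −r cosθ − r²(cos2θ)/√u − r⁴ sin²2θ/(4u^{3/2}),  u = L² − r² sin²θ = 0.00822878 m².
Substituting r = 0.0216 m, L = 0.0923 m, θ = 127.9°: d²x/dθ² = +0.014462 m.
a = ω²·d²x/dθ² = (340.7)²·(+0.014462) = +1678.4 m/s²;  |a| = 1678.4 m/s².

1680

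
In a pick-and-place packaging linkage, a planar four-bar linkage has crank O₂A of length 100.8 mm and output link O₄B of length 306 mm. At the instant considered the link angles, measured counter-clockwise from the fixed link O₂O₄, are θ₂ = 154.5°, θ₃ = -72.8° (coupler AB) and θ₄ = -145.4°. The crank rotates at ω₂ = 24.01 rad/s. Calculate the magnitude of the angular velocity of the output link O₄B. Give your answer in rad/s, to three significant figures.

6.09

ω₂ = 24.01 rad/s
Differentiating the loop-closure r₂e^{iθ₂}+r₃e^{iθ₃}=r₁+r₄e^{iθ₄} gives r₂ω₂e^{iθ₂}+r₃ω₃e^{iθ₃}=r₄ω₄e^{iθ₄}.
Eliminating the other unknown: ω₄ = r₂ω₂ sin(θ₂−θ₃) / [r₄ sin(θ₄−θ₃)].
Numerator sine = -0.73491; denominator sine = -0.95424.
Result = 0.1008·24.01·(-0.73491) / (0.306·(-0.95424)) = +6.0913 rad/s; magnitude 6.0913 rad/s.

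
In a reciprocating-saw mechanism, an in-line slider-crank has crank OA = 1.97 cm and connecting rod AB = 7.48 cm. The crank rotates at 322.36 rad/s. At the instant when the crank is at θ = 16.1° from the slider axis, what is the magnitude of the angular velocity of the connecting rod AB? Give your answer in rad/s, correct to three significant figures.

ω = 322.4 rad/s
The rod makes angle φ with the slider axis where L sinφ = r sinθ; differentiating, L cosφ·φ̇ = r ω cosθ.
L cosφ = √(L² − r² sin²θ) = 0.0746 m.
|ω_rod| = r ω |cosθ| / √(L² − r² sin²θ) = 0.0197·322.4·0.96078/0.0746 = 81.788 rad/s.

81.8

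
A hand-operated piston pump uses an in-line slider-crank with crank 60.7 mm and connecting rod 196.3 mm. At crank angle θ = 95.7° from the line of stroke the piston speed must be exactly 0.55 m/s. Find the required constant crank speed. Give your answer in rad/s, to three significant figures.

For an in-line slider-crank, |v_piston| = rω|sinθ|·[1 + r cosθ/√(L² − r² sin²θ)].
With r = 0.0607 m, L = 0.1963 m, θ = 95.7°: the bracketed kinematic factor |dx/dθ| = 0.05845 m.
ω = v/|dx/dθ| = 0.55/0.05845 = 9.4097 rad/s.

9.41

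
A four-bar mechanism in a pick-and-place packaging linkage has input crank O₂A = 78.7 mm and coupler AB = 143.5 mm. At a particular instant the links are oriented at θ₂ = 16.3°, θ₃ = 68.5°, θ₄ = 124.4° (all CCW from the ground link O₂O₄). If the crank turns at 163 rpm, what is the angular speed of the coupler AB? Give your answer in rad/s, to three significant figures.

10.7

ω₂ = 17.07 rad/s (from 163 rpm).
Differentiating the loop-closure r₂e^{iθ₂}+r₃e^{iθ₃}=r₁+r₄e^{iθ₄} gives r₂ω₂e^{iθ₂}+r₃ω₃e^{iθ₃}=r₄ω₄e^{iθ₄}.
Eliminating the other unknown: ω₃ = r₂ω₂ sin(θ₄−θ₂) / [r₃ sin(θ₃−θ₄)].
Numerator sine = +0.95052; denominator sine = -0.82806.
Result = 0.0787·17.07·(+0.95052) / (0.1435·(-0.82806)) = -10.746 rad/s; magnitude 10.746 rad/s.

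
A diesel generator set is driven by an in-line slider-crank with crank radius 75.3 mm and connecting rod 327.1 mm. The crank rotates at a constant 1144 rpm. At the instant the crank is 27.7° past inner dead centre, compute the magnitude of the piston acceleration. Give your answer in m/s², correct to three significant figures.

1100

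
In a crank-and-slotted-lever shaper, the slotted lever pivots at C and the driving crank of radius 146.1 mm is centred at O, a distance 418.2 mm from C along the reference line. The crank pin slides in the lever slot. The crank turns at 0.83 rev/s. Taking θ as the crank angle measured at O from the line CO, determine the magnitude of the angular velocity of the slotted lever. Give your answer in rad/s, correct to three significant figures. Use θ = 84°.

ω = 5.215 rad/s (from 0.83 rev/s).
Crank pin A relative to C: A = (d + r cosθ, r sinθ); lever angle φ = atan2(r sinθ, d + r cosθ).
Differentiating tanφ: φ̇ = rω(d cosθ + r)/(d² + r² + 2dr cosθ).
d² + r² + 2dr cosθ = |CA|² = 0.20901 m²;  d cosθ + r = +0.18981 m.
|ω_lever| = |0.1461·5.215·+0.18981| / 0.20901 = 0.69194 rad/s.

0.692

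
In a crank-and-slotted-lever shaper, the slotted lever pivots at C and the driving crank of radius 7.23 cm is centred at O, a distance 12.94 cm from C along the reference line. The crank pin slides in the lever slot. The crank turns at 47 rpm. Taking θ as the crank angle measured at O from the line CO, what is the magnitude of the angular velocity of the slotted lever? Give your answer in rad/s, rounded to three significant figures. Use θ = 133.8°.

ω = 4.922 rad/s (from 47 rpm).
Crank pin A relative to C: A = (d + r cosθ, r sinθ); lever angle φ = atan2(r sinθ, d + r cosθ).
Differentiating tanφ: φ̇ = rω(d cosθ + r)/(d² + r² + 2dr cosθ).
d² + r² + 2dr cosθ = |CA|² = 0.00902079 m²;  d cosθ + r = -0.017263 m.
|ω_lever| = |0.0723·4.922·-0.017263| / 0.00902079 = 0.681 rad/s.

0.681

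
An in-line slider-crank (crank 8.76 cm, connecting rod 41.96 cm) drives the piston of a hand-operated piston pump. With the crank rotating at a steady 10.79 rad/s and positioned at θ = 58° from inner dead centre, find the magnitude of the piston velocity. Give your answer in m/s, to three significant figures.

0.892

ω = 10.79 rad/s
For an in-line slider-crank, x = r cosθ + √(L² − r² sin²θ), so v = −rω sinθ·[1 + r cosθ/√(L² − r² sin²θ)].
With r = 0.0876 m, L = 0.4196 m, θ = 58°: √(L² − r² sin²θ) = 0.41297 m.
v = −0.0876·10.79·0.84805·[1 + 0.0876·0.52992/0.41297] = -0.89168 m/s.
|v| = 0.89168 m/s.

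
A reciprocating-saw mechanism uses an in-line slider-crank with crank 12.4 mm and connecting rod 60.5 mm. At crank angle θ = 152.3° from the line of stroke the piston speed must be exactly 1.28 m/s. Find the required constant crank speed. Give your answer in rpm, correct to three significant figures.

2590

For an in-line slider-crank, |v_piston| = rω|sinθ|·[1 + r cosθ/√(L² − r² sin²θ)].
With r = 0.0124 m, L = 0.0605 m, θ = 152.3°: the bracketed kinematic factor |dx/dθ| = 0.0047133 m.
ω = v/|dx/dθ| = 1.28/0.0047133 = 271.57 rad/s.
N = 60ω/(2π) = 2593.3 rpm.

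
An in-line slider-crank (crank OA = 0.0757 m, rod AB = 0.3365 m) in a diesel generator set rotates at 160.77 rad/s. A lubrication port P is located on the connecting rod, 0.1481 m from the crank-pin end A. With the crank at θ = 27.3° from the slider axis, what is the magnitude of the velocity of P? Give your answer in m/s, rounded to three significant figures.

8.58

ω = 160.8 rad/s.  Crank-pin speed |V_A| = rω = 12.17 m/s, perpendicular to OA.
Rod angle: sinφ = −(r/L) sinθ ⇒ φ = -5.922°; ω_rod = −rω cosθ/√(L²−r²sin²θ) = -32.311 rad/s.
V_P = V_A + ω_rod × AP, with AP = 0.1481 m along the rod.
Components: V_Px = −rω sinθ − a·ω_rod·sinφ = -6.0756 m/s;  V_Py = rω cosθ + a·ω_rod·cosφ = +6.055 m/s.
|V_P| = √(V_Px² + V_Py²) = 8.5776 m/s.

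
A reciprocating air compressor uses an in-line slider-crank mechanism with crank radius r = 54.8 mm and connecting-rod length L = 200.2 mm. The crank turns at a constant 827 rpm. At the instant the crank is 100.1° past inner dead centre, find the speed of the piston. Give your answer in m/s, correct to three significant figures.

ω = 2π·827/60 = 86.6 rad/s
For an in-line slider-crank, x = r cosθ + √(L² − r² sin²θ), so v = −rω sinθ·[1 + r cosθ/√(L² − r² sin²θ)].
With r = 0.0548 m, L = 0.2002 m, θ = 100.1°: √(L² − r² sin²θ) = 0.19279 m.
v = −0.0548·86.6·0.98450·[1 + 0.0548·-0.17537/0.19279] = -4.4394 m/s.
|v| = 4.4394 m/s.

4.44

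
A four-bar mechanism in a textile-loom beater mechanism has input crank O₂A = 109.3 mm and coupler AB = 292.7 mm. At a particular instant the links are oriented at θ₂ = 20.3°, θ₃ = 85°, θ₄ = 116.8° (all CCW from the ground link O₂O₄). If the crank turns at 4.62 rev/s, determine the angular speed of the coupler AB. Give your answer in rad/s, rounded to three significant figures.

20.4

ω₂ = 29.03 rad/s (from 4.62 rev/s).
Differentiating the loop-closure r₂e^{iθ₂}+r₃e^{iθ₃}=r₁+r₄e^{iθ₄} gives r₂ω₂e^{iθ₂}+r₃ω₃e^{iθ₃}=r₄ω₄e^{iθ₄}.
Eliminating the other unknown: ω₃ = r₂ω₂ sin(θ₄−θ₂) / [r₃ sin(θ₃−θ₄)].
Numerator sine = +0.99357; denominator sine = -0.52696.
Result = 0.1093·29.03·(+0.99357) / (0.2927·(-0.52696)) = -20.438 rad/s; magnitude 20.438 rad/s.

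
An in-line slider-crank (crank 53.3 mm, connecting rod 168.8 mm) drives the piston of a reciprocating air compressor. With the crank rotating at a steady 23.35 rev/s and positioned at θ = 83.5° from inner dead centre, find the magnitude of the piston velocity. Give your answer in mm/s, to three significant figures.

ω = 2π·23.4 = 146.7 rad/s
For an in-line slider-crank, x = r cosθ + √(L² − r² sin²θ), so v = −rω sinθ·[1 + r cosθ/√(L² − r² sin²θ)].
With r = 0.0533 m, L = 0.1688 m, θ = 83.5°: √(L² − r² sin²θ) = 0.16028 m.
v = −0.0533·146.7·0.99357·[1 + 0.0533·0.11320/0.16028] = -8.062 m/s.
|v| = 8.062 m/s = 8062 mm/s.

8060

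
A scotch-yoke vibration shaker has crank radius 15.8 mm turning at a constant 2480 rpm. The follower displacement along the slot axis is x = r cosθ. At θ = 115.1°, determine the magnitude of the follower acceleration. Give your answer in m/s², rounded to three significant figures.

452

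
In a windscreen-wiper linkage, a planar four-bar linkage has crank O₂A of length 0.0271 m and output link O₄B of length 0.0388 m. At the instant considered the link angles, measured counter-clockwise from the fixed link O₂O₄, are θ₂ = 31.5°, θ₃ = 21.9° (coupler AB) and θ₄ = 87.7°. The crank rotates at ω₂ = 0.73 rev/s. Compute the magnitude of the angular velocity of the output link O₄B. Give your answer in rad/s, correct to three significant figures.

0.586

ω₂ = 4.587 rad/s (from 0.73 rev/s).
Differentiating the loop-closure r₂e^{iθ₂}+r₃e^{iθ₃}=r₁+r₄e^{iθ₄} gives r₂ω₂e^{iθ₂}+r₃ω₃e^{iθ₃}=r₄ω₄e^{iθ₄}.
Eliminating the other unknown: ω₄ = r₂ω₂ sin(θ₂−θ₃) / [r₄ sin(θ₄−θ₃)].
Numerator sine = +0.16677; denominator sine = +0.91212.
Result = 0.0271·4.587·(+0.16677) / (0.0388·(+0.91212)) = +0.58574 rad/s; magnitude 0.58574 rad/s.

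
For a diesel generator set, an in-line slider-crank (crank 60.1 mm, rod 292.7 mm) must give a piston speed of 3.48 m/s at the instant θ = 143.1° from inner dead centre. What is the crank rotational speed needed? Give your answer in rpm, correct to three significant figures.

For an in-line slider-crank, |v_piston| = rω|sinθ|·[1 + r cosθ/√(L² − r² sin²θ)].
With r = 0.0601 m, L = 0.2927 m, θ = 143.1°: the bracketed kinematic factor |dx/dθ| = 0.030115 m.
ω = v/|dx/dθ| = 3.48/0.030115 = 115.56 rad/s.
N = 60ω/(2π) = 1103.5 rpm.

1100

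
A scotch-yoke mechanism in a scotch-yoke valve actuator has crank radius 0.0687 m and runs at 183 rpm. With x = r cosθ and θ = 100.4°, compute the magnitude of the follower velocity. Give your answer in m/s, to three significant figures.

ω = 19.16 rad/s (from 183 rpm).
x = r cosθ ⇒ ẋ = −rω sinθ.
|v| = rω|sinθ| = 0.0687·19.16·|sin 100.4°| = 1.2949 m/s.

1.29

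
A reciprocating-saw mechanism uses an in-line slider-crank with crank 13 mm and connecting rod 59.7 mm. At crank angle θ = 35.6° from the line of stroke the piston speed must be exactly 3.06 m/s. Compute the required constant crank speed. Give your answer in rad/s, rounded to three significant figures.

343

For an in-line slider-crank, |v_piston| = rω|sinθ|·[1 + r cosθ/√(L² − r² sin²θ)].
With r = 0.013 m, L = 0.0597 m, θ = 35.6°: the bracketed kinematic factor |dx/dθ| = 0.0089184 m.
ω = v/|dx/dθ| = 3.06/0.0089184 = 343.11 rad/s.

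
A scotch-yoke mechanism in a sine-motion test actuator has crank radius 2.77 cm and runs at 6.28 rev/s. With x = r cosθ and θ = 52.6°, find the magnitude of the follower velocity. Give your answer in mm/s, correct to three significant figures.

ω = 39.46 rad/s (from 6.28 rev/s).
x = r cosθ ⇒ ẋ = −rω sinθ.
|v| = rω|sinθ| = 0.0277·39.46·|sin 52.6°| = 0.86829 m/s = 868.29 mm/s.

868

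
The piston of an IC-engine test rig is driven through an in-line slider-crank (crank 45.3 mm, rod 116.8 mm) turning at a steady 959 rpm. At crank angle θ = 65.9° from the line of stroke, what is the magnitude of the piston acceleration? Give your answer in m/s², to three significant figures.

ω = 2π·959/60 = 100.4 rad/s
x(θ) = r cosθ + √(L² − r² sin²θ); with ω constant, a = ω²·d²x/dθ².
d²x/dθ² = −r cosθ − r²(cos2θ)/√u − r⁴ sin²2θ/(4u^{3/2}),  u = L² − r² sin²θ = 0.0119323 m².
Substituting r = 0.0453 m, L = 0.1168 m, θ = 65.9°: d²x/dθ² = -0.0064248 m.
a = ω²·d²x/dθ² = (100.4)²·(-0.0064248) = -64.796 m/s²;  |a| = 64.796 m/s².

64.8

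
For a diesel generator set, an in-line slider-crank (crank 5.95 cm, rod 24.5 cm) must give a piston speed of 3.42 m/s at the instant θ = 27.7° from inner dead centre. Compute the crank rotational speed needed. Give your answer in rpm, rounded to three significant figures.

971

For an in-line slider-crank, |v_piston| = rω|sinθ|·[1 + r cosθ/√(L² − r² sin²θ)].
With r = 0.0595 m, L = 0.245 m, θ = 27.7°: the bracketed kinematic factor |dx/dθ| = 0.033644 m.
ω = v/|dx/dθ| = 3.42/0.033644 = 101.65 rad/s.
N = 60ω/(2π) = 970.72 rpm.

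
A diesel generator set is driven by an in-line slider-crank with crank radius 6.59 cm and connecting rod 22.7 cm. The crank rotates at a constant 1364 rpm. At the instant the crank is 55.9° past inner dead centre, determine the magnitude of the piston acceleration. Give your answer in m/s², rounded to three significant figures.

ω = 2π·1364/60 = 142.8 rad/s
x(θ) = r cosθ + √(L² − r² sin²θ); with ω constant, a = ω²·d²x/dθ².
d²x/dθ² = −r cosθ − r²(cos2θ)/√u − r⁴ sin²2θ/(4u^{3/2}),  u = L² − r² sin²θ = 0.0485512 m².
Substituting r = 0.0659 m, L = 0.227 m, θ = 55.9°: d²x/dθ² = -0.030007 m.
a = ω²·d²x/dθ² = (142.8)²·(-0.030007) = -612.21 m/s²;  |a| = 612.21 m/s².

612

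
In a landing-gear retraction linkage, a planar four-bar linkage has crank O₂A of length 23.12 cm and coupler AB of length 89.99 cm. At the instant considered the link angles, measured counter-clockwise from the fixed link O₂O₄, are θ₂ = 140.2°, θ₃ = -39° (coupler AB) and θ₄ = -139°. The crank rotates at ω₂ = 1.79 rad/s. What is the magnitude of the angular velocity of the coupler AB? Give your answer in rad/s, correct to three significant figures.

0.461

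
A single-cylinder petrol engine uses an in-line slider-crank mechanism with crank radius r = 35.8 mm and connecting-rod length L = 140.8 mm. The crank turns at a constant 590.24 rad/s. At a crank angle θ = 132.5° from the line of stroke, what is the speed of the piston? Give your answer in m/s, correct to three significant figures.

12.9

ω = 590.2 rad/s
For an in-line slider-crank, x = r cosθ + √(L² − r² sin²θ), so v = −rω sinθ·[1 + r cosθ/√(L² − r² sin²θ)].
With r = 0.0358 m, L = 0.1408 m, θ = 132.5°: √(L² − r² sin²θ) = 0.1383 m.
v = −0.0358·590.2·0.73728·[1 + 0.0358·-0.67559/0.1383] = -12.855 m/s.
|v| = 12.855 m/s.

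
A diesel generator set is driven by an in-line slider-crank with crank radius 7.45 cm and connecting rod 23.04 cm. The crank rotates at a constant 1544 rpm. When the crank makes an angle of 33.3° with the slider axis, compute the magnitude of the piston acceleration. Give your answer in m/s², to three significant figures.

1900

ω = 2π·1544/60 = 161.7 rad/s
x(θ) = r cosθ + √(L² − r² sin²θ); with ω constant, a = ω²·d²x/dθ².
d²x/dθ² = −r cosθ − r²(cos2θ)/√u − r⁴ sin²2θ/(4u^{3/2}),  u = L² − r² sin²θ = 0.0514112 m².
Substituting r = 0.0745 m, L = 0.2304 m, θ = 33.3°: d²x/dθ² = -0.072546 m.
a = ω²·d²x/dθ² = (161.7)²·(-0.072546) = -1896.5 m/s²;  |a| = 1896.5 m/s².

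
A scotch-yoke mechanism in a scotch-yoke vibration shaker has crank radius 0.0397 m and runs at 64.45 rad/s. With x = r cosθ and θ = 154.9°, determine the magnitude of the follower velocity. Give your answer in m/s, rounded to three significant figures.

1.09

ω = 64.45 rad/s
x = r cosθ ⇒ ẋ = −rω sinθ.
|v| = rω|sinθ| = 0.0397·64.45·|sin 154.9°| = 1.0854 m/s.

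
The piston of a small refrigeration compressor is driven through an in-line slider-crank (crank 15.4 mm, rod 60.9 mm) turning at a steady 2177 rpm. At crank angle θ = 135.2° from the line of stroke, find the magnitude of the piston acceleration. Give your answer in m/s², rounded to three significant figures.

ω = 2π·2177/60 = 228 rad/s
x(θ) = r cosθ + √(L² − r² sin²θ); with ω constant, a = ω²·d²x/dθ².
d²x/dθ² = −r cosθ − r²(cos2θ)/√u − r⁴ sin²2θ/(4u^{3/2}),  u = L² − r² sin²θ = 0.00359106 m².
Substituting r = 0.0154 m, L = 0.0609 m, θ = 135.2°: d²x/dθ² = +0.010834 m.
a = ω²·d²x/dθ² = (228)²·(+0.010834) = +563.09 m/s²;  |a| = 563.09 m/s².

563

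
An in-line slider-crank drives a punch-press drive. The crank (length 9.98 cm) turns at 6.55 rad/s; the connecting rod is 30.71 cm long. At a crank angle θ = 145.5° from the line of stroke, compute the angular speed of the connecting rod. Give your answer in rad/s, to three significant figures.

ω = 6.55 rad/s
The rod makes angle φ with the slider axis where L sinφ = r sinθ; differentiating, L cosφ·φ̇ = r ω cosθ.
L cosφ = √(L² − r² sin²θ) = 0.30185 m.
|ω_rod| = r ω |cosθ| / √(L² − r² sin²θ) = 0.0998·6.55·0.82413/0.30185 = 1.7847 rad/s.

1.78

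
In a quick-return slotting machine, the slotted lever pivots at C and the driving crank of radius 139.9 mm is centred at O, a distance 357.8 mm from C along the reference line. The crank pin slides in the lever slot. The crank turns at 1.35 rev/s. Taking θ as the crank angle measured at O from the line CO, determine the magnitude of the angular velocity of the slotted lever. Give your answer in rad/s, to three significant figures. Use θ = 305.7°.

2.01

ω = 8.482 rad/s (from 1.35 rev/s).
Crank pin A relative to C: A = (d + r cosθ, r sinθ); lever angle φ = atan2(r sinθ, d + r cosθ).
Differentiating tanφ: φ̇ = rω(d cosθ + r)/(d² + r² + 2dr cosθ).
d² + r² + 2dr cosθ = |CA|² = 0.206013 m²;  d cosθ + r = +0.34869 m.
|ω_lever| = |0.1399·8.482·+0.34869| / 0.206013 = 2.0085 rad/s.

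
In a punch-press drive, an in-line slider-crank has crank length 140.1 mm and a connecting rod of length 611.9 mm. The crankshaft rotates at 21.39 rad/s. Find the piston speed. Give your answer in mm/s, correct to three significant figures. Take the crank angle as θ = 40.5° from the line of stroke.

ω = 21.39 rad/s
For an in-line slider-crank, x = r cosθ + √(L² − r² sin²θ), so v = −rω sinθ·[1 + r cosθ/√(L² − r² sin²θ)].
With r = 0.1401 m, L = 0.6119 m, θ = 40.5°: √(L² − r² sin²θ) = 0.6051 m.
v = −0.1401·21.39·0.64945·[1 + 0.1401·0.76041/0.6051] = -2.2889 m/s.
|v| = 2.2889 m/s = 2288.9 mm/s.

2290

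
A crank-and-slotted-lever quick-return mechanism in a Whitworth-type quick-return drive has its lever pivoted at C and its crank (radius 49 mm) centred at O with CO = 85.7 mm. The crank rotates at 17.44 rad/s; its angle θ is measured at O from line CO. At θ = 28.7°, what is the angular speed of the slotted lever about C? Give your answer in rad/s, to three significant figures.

ω = 17.44 rad/s
Crank pin A relative to C: A = (d + r cosθ, r sinθ); lever angle φ = atan2(r sinθ, d + r cosθ).
Differentiating tanφ: φ̇ = rω(d cosθ + r)/(d² + r² + 2dr cosθ).
d² + r² + 2dr cosθ = |CA|² = 0.0171123 m²;  d cosθ + r = +0.12417 m.
|ω_lever| = |0.049·17.44·+0.12417| / 0.0171123 = 6.2009 rad/s.

6.20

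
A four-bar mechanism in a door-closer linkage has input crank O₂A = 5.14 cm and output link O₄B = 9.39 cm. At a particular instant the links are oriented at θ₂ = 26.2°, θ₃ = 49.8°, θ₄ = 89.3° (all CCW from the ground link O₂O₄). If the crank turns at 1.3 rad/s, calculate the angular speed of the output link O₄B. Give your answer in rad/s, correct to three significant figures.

0.448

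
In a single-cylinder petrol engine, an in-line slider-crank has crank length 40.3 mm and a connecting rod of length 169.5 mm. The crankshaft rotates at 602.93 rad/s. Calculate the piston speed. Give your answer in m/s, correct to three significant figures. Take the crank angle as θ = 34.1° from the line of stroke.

16.3

ω = 602.9 rad/s
For an in-line slider-crank, x = r cosθ + √(L² − r² sin²θ), so v = −rω sinθ·[1 + r cosθ/√(L² − r² sin²θ)].
With r = 0.0403 m, L = 0.1695 m, θ = 34.1°: √(L² − r² sin²θ) = 0.16799 m.
v = −0.0403·602.9·0.56064·[1 + 0.0403·0.82806/0.16799] = -16.329 m/s.
|v| = 16.329 m/s.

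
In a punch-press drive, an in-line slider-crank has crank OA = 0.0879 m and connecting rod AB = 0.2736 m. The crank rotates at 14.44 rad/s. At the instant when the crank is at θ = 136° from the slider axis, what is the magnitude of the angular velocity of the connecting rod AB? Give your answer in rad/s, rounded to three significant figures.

ω = 14.44 rad/s
The rod makes angle φ with the slider axis where L sinφ = r sinθ; differentiating, L cosφ·φ̇ = r ω cosθ.
L cosφ = √(L² − r² sin²θ) = 0.2667 m.
|ω_rod| = r ω |cosθ| / √(L² − r² sin²θ) = 0.0879·14.44·0.71934/0.2667 = 3.4235 rad/s.

3.42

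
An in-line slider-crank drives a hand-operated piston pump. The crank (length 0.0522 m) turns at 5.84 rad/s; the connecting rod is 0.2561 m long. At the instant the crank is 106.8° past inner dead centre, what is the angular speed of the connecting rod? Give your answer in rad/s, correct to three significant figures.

0.351

ω = 5.84 rad/s
The rod makes angle φ with the slider axis where L sinφ = r sinθ; differentiating, L cosφ·φ̇ = r ω cosθ.
L cosφ = √(L² − r² sin²θ) = 0.25118 m.
|ω_rod| = r ω |cosθ| / √(L² − r² sin²θ) = 0.0522·5.84·0.28903/0.25118 = 0.35079 rad/s.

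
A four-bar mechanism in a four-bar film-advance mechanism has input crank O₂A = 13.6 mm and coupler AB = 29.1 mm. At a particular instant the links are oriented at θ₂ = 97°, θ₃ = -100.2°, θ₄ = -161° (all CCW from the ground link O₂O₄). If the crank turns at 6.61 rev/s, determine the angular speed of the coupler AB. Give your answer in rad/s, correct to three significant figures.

21.7

ω₂ = 41.53 rad/s (from 6.61 rev/s).
Differentiating the loop-closure r₂e^{iθ₂}+r₃e^{iθ₃}=r₁+r₄e^{iθ₄} gives r₂ω₂e^{iθ₂}+r₃ω₃e^{iθ₃}=r₄ω₄e^{iθ₄}.
Eliminating the other unknown: ω₃ = r₂ω₂ sin(θ₄−θ₂) / [r₃ sin(θ₃−θ₄)].
Numerator sine = +0.97815; denominator sine = +0.87292.
Result = 0.0136·41.53·(+0.97815) / (0.0291·(+0.87292)) = +21.75 rad/s; magnitude 21.75 rad/s.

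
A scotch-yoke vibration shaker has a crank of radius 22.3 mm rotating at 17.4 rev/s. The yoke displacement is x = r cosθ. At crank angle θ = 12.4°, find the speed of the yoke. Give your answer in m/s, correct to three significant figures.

ω = 109.3 rad/s (from 17.4 rev/s).
x = r cosθ ⇒ ẋ = −rω sinθ.
|v| = rω|sinθ| = 0.0223·109.3·|sin 12.4°| = 0.52353 m/s.

0.524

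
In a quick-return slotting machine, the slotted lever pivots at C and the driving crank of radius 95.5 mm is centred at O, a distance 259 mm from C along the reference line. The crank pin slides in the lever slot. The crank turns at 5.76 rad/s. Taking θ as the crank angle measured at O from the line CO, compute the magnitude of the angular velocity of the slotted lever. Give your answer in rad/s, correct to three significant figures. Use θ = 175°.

3.32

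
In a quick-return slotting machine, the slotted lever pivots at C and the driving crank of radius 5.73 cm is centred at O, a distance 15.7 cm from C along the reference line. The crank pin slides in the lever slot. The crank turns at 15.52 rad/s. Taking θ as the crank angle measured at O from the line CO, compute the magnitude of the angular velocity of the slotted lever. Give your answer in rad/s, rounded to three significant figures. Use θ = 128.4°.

2.13

ω = 15.52 rad/s
Crank pin A relative to C: A = (d + r cosθ, r sinθ); lever angle φ = atan2(r sinθ, d + r cosθ).
Differentiating tanφ: φ̇ = rω(d cosθ + r)/(d² + r² + 2dr cosθ).
d² + r² + 2dr cosθ = |CA|² = 0.0167565 m²;  d cosθ + r = -0.04022 m.
|ω_lever| = |0.0573·15.52·-0.04022| / 0.0167565 = 2.1346 rad/s.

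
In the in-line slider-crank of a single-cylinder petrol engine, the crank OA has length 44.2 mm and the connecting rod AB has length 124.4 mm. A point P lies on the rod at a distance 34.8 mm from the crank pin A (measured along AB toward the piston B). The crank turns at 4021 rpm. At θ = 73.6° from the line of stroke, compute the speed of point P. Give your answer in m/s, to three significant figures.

ω = 421.1 rad/s.  Crank-pin speed |V_A| = rω = 18.612 m/s, perpendicular to OA.
Rod angle: sinφ = −(r/L) sinθ ⇒ φ = -19.929°; ω_rod = −rω cosθ/√(L²−r²sin²θ) = -44.932 rad/s.
V_P = V_A + ω_rod × AP, with AP = 0.0348 m along the rod.
Components: V_Px = −rω sinθ − a·ω_rod·sinφ = -18.387 m/s;  V_Py = rω cosθ + a·ω_rod·cosφ = +3.7848 m/s.
|V_P| = √(V_Px² + V_Py²) = 18.773 m/s.

18.8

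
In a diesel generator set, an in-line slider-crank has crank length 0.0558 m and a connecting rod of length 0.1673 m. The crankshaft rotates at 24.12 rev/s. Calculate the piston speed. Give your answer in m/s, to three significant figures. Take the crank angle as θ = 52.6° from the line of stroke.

8.13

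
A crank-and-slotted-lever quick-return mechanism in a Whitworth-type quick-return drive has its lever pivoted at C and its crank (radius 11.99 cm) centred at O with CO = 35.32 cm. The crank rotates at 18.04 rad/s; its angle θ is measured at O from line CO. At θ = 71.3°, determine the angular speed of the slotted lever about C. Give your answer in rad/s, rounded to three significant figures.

3.03

ω = 18.04 rad/s
Crank pin A relative to C: A = (d + r cosθ, r sinθ); lever angle φ = atan2(r sinθ, d + r cosθ).
Differentiating tanφ: φ̇ = rω(d cosθ + r)/(d² + r² + 2dr cosθ).
d² + r² + 2dr cosθ = |CA|² = 0.166281 m²;  d cosθ + r = +0.23314 m.
|ω_lever| = |0.1199·18.04·+0.23314| / 0.166281 = 3.0327 rad/s.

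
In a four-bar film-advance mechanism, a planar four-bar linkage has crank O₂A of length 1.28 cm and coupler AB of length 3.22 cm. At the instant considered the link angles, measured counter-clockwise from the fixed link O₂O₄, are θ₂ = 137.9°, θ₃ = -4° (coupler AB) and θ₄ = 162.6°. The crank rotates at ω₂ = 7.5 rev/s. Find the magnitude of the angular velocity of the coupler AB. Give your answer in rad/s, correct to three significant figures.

33.8

ω₂ = 47.12 rad/s (from 7.5 rev/s).
Differentiating the loop-closure r₂e^{iθ₂}+r₃e^{iθ₃}=r₁+r₄e^{iθ₄} gives r₂ω₂e^{iθ₂}+r₃ω₃e^{iθ₃}=r₄ω₄e^{iθ₄}.
Eliminating the other unknown: ω₃ = r₂ω₂ sin(θ₄−θ₂) / [r₃ sin(θ₃−θ₄)].
Numerator sine = +0.41787; denominator sine = -0.23175.
Result = 0.0128·47.12·(+0.41787) / (0.0322·(-0.23175)) = -33.777 rad/s; magnitude 33.777 rad/s.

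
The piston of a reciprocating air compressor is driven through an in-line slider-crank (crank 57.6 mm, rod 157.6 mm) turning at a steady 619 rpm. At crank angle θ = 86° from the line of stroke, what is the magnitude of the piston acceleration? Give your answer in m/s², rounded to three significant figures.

ω = 2π·619/60 = 64.82 rad/s
x(θ) = r cosθ + √(L² − r² sin²θ); with ω constant, a = ω²·d²x/dθ².
d²x/dθ² = −r cosθ − r²(cos2θ)/√u − r⁴ sin²2θ/(4u^{3/2}),  u = L² − r² sin²θ = 0.0215361 m².
Substituting r = 0.0576 m, L = 0.1576 m, θ = 86°: d²x/dθ² = +0.018353 m.
a = ω²·d²x/dθ² = (64.82)²·(+0.018353) = +77.117 m/s²;  |a| = 77.117 m/s².

77.1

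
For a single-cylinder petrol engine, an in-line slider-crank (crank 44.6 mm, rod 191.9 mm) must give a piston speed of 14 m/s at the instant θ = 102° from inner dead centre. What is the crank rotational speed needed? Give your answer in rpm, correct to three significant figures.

3220

For an in-line slider-crank, |v_piston| = rω|sinθ|·[1 + r cosθ/√(L² − r² sin²θ)].
With r = 0.0446 m, L = 0.1919 m, θ = 102°: the bracketed kinematic factor |dx/dθ| = 0.041461 m.
ω = v/|dx/dθ| = 14/0.041461 = 337.67 rad/s.
N = 60ω/(2π) = 3224.5 rpm.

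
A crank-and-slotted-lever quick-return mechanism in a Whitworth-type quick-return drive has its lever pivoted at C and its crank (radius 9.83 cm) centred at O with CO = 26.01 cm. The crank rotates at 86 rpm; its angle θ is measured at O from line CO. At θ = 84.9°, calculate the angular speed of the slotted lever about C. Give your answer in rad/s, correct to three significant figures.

ω = 9.006 rad/s (from 86 rpm).
Crank pin A relative to C: A = (d + r cosθ, r sinθ); lever angle φ = atan2(r sinθ, d + r cosθ).
Differentiating tanφ: φ̇ = rω(d cosθ + r)/(d² + r² + 2dr cosθ).
d² + r² + 2dr cosθ = |CA|² = 0.0818606 m²;  d cosθ + r = +0.12142 m.
|ω_lever| = |0.0983·9.006·+0.12142| / 0.0818606 = 1.3131 rad/s.

1.31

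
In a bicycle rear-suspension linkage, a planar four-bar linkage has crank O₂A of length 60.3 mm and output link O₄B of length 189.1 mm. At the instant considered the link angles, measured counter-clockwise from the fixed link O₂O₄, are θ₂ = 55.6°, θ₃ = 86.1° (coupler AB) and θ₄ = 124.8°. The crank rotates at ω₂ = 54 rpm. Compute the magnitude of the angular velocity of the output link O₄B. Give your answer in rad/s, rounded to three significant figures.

ω₂ = 5.655 rad/s (from 54 rpm).
Differentiating the loop-closure r₂e^{iθ₂}+r₃e^{iθ₃}=r₁+r₄e^{iθ₄} gives r₂ω₂e^{iθ₂}+r₃ω₃e^{iθ₃}=r₄ω₄e^{iθ₄}.
Eliminating the other unknown: ω₄ = r₂ω₂ sin(θ₂−θ₃) / [r₄ sin(θ₄−θ₃)].
Numerator sine = -0.50754; denominator sine = +0.62524.
Result = 0.0603·5.655·(-0.50754) / (0.1891·(+0.62524)) = -1.4638 rad/s; magnitude 1.4638 rad/s.

1.46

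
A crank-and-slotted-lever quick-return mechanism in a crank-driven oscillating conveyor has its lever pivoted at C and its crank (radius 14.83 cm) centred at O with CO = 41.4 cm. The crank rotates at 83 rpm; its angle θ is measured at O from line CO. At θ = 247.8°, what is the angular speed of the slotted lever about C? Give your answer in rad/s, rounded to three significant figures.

0.0713

ω = 8.692 rad/s (from 83 rpm).
Crank pin A relative to C: A = (d + r cosθ, r sinθ); lever angle φ = atan2(r sinθ, d + r cosθ).
Differentiating tanφ: φ̇ = rω(d cosθ + r)/(d² + r² + 2dr cosθ).
d² + r² + 2dr cosθ = |CA|² = 0.146993 m²;  d cosθ + r = -0.0081261 m.
|ω_lever| = |0.1483·8.692·-0.0081261| / 0.146993 = 0.071258 rad/s.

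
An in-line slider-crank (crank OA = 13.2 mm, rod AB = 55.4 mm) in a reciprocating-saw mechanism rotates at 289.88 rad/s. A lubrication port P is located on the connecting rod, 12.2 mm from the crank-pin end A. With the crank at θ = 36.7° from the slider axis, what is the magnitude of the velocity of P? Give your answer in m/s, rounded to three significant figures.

3.38

ω = 289.9 rad/s.  Crank-pin speed |V_A| = rω = 3.8264 m/s, perpendicular to OA.
Rod angle: sinφ = −(r/L) sinθ ⇒ φ = -8.186°; ω_rod = −rω cosθ/√(L²−r²sin²θ) = -55.948 rad/s.
V_P = V_A + ω_rod × AP, with AP = 0.0122 m along the rod.
Components: V_Px = −rω sinθ − a·ω_rod·sinφ = -2.384 m/s;  V_Py = rω cosθ + a·ω_rod·cosφ = +2.3923 m/s.
|V_P| = √(V_Px² + V_Py²) = 3.3773 m/s.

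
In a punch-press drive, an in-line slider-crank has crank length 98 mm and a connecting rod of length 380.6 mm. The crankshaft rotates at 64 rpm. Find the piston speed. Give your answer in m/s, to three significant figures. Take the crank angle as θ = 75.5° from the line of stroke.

0.678

ω = 2π·64/60 = 6.702 rad/s
For an in-line slider-crank, x = r cosθ + √(L² − r² sin²θ), so v = −rω sinθ·[1 + r cosθ/√(L² − r² sin²θ)].
With r = 0.098 m, L = 0.3806 m, θ = 75.5°: √(L² − r² sin²θ) = 0.36858 m.
v = −0.098·6.702·0.96815·[1 + 0.098·0.25038/0.36858] = -0.67821 m/s.
|v| = 0.67821 m/s.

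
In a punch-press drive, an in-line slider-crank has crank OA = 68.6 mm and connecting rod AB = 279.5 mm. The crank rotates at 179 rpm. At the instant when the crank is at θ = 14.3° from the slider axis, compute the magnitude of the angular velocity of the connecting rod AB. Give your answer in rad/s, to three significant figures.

ω = 18.74 rad/s (converted from 179 rpm).
The rod makes angle φ with the slider axis where L sinφ = r sinθ; differentiating, L cosφ·φ̇ = r ω cosθ.
L cosφ = √(L² − r² sin²θ) = 0.27899 m.
|ω_rod| = r ω |cosθ| / √(L² − r² sin²θ) = 0.0686·18.74·0.96902/0.27899 = 4.4664 rad/s.

4.47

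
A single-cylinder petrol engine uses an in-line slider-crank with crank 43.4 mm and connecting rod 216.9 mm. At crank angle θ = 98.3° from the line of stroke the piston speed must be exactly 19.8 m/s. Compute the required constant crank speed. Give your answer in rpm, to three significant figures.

4540

For an in-line slider-crank, |v_piston| = rω|sinθ|·[1 + r cosθ/√(L² − r² sin²θ)].
With r = 0.0434 m, L = 0.2169 m, θ = 98.3°: the bracketed kinematic factor |dx/dθ| = 0.04168 m.
ω = v/|dx/dθ| = 19.8/0.04168 = 475.05 rad/s.
N = 60ω/(2π) = 4536.4 rpm.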